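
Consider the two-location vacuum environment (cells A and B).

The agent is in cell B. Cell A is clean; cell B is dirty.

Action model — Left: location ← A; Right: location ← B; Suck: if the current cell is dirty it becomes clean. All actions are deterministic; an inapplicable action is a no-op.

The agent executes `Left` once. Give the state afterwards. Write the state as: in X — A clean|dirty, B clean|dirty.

in A — A clean, B dirty

start: in B — A clean, B dirty
1) do Left; now in A — A clean, B dirty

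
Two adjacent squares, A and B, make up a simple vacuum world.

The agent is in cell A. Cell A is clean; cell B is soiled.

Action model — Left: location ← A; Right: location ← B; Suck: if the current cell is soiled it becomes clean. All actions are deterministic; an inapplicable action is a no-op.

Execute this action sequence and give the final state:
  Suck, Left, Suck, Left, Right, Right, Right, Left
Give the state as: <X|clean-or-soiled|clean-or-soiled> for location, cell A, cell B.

<A|clean|soiled>

t=1 Suck ⇒ <A|clean|soiled>
t=2 Left ⇒ <A|clean|soiled>
t=3 Suck ⇒ <A|clean|soiled>
t=4 Left ⇒ <A|clean|soiled>
t=5 Right ⇒ <B|clean|soiled>
t=6 Right ⇒ <B|clean|soiled>
t=7 Right ⇒ <B|clean|soiled>
t=8 Left ⇒ <A|clean|soiled>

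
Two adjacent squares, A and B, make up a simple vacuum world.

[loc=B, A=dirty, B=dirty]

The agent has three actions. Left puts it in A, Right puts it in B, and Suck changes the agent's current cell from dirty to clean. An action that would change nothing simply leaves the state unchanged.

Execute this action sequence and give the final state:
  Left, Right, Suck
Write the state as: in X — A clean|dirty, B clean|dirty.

[1] after Left: in A — A dirty, B dirty
[2] after Right: in B — A dirty, B dirty
[3] after Suck: in B — A dirty, B clean

in B — A dirty, B clean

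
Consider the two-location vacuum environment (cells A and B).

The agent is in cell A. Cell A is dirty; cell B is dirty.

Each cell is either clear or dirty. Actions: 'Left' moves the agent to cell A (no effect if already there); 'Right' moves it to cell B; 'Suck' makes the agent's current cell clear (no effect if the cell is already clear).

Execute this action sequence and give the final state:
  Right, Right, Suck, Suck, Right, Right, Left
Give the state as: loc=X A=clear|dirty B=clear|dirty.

loc=A A=dirty B=clear

1) do Right; now loc=B A=dirty B=dirty
2) do Right; now loc=B A=dirty B=dirty
3) do Suck; now loc=B A=dirty B=clear
4) do Suck; now loc=B A=dirty B=clear
5) do Right; now loc=B A=dirty B=clear
6) do Right; now loc=B A=dirty B=clear
7) do Left; now loc=A A=dirty B=clear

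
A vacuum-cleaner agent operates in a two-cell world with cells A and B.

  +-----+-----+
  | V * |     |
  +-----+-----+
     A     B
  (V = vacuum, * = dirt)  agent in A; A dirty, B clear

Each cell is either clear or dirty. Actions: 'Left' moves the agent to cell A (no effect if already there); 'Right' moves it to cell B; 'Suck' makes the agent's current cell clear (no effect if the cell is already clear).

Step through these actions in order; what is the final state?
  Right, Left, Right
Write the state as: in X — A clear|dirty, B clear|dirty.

t=1 Right ⇒ in B — A dirty, B clear
t=2 Left ⇒ in A — A dirty, B clear
t=3 Right ⇒ in B — A dirty, B clear

in B — A dirty, B clear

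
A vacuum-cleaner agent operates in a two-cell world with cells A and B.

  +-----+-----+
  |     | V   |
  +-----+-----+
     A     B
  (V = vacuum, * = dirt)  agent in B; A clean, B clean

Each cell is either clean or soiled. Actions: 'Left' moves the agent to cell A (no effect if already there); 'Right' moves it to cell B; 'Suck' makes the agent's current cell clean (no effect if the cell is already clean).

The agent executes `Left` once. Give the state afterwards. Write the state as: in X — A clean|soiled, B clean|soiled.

start: in B — A clean, B clean
1) do Left; now in A — A clean, B clean

in A — A clean, B clean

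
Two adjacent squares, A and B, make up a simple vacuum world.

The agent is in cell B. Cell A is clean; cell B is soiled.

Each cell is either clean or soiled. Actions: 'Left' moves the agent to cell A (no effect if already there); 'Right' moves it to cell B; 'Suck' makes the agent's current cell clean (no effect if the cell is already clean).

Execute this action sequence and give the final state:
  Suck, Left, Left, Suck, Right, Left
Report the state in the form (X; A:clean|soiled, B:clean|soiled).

t=1 Suck ⇒ (B; A:clean, B:clean)
t=2 Left ⇒ (A; A:clean, B:clean)
t=3 Left ⇒ (A; A:clean, B:clean)
t=4 Suck ⇒ (A; A:clean, B:clean)
t=5 Right ⇒ (B; A:clean, B:clean)
t=6 Left ⇒ (A; A:clean, B:clean)

(A; A:clean, B:clean)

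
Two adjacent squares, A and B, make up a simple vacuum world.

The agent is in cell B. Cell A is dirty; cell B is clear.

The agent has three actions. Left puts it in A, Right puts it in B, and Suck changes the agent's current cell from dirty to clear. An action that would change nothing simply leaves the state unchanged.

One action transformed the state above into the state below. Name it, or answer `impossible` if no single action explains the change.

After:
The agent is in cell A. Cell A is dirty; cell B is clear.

Left

try  Left: in A — A dirty, B clear  ← match
try Right: in B — A dirty, B clear
try  Suck: in B — A dirty, B clear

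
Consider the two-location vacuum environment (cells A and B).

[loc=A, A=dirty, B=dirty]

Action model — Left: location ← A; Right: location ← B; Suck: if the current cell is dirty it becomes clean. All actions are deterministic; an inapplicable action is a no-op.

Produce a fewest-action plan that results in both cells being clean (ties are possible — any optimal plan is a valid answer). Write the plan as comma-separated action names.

Suck, Right, Suck

1) do Suck; now in A — A clean, B dirty
2) do Right; now in B — A clean, B dirty
3) do Suck; now in B — A clean, B clean
min 3: Suck A + move + Suck B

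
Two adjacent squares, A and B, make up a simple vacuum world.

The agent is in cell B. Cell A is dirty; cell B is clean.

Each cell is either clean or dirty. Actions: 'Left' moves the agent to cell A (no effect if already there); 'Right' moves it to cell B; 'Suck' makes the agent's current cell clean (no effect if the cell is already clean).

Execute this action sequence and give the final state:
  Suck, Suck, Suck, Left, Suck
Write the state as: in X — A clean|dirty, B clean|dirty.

t=1 Suck ⇒ in B — A dirty, B clean
t=2 Suck ⇒ in B — A dirty, B clean
t=3 Suck ⇒ in B — A dirty, B clean
t=4 Left ⇒ in A — A dirty, B clean
t=5 Suck ⇒ in A — A clean, B clean

in A — A clean, B clean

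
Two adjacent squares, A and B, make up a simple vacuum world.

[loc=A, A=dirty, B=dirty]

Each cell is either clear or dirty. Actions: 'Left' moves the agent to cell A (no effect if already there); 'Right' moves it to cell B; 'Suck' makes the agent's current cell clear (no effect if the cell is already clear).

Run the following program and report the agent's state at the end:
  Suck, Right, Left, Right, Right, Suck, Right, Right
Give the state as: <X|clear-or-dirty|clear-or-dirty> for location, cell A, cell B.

t=1 Suck ⇒ <A|clear|dirty>
t=2 Right ⇒ <B|clear|dirty>
t=3 Left ⇒ <A|clear|dirty>
t=4 Right ⇒ <B|clear|dirty>
t=5 Right ⇒ <B|clear|dirty>
t=6 Suck ⇒ <B|clear|clear>
t=7 Right ⇒ <B|clear|clear>
t=8 Right ⇒ <B|clear|clear>

<B|clear|clear>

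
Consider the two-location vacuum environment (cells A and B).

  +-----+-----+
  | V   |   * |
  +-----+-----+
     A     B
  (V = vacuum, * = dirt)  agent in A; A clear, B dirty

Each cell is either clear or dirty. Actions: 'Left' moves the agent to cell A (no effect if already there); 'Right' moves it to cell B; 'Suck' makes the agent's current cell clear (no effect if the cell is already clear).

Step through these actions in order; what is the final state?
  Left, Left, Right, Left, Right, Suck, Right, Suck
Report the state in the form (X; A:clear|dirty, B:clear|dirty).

Left (#1): (A; A:clear, B:dirty)
Left (#2): (A; A:clear, B:dirty)
Right (#3): (B; A:clear, B:dirty)
Left (#4): (A; A:clear, B:dirty)
Right (#5): (B; A:clear, B:dirty)
Suck (#6): (B; A:clear, B:clear)
Right (#7): (B; A:clear, B:clear)
Suck (#8): (B; A:clear, B:clear)

(B; A:clear, B:clear)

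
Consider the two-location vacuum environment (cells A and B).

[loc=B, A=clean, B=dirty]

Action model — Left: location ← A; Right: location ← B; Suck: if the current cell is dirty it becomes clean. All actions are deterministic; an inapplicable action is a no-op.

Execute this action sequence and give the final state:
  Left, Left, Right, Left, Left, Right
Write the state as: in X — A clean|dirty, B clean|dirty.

in B — A clean, B dirty

Left (#1): in A — A clean, B dirty
Left (#2): in A — A clean, B dirty
Right (#3): in B — A clean, B dirty
Left (#4): in A — A clean, B dirty
Left (#5): in A — A clean, B dirty
Right (#6): in B — A clean, B dirty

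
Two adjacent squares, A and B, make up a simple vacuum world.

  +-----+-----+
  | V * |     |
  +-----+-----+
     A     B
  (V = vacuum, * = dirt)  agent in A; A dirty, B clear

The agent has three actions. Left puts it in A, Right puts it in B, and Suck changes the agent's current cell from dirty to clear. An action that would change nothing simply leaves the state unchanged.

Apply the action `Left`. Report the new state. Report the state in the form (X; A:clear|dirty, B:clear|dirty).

start: (A; A:dirty, B:clear)
1. Left → (A; A:dirty, B:clear)

(A; A:dirty, B:clear)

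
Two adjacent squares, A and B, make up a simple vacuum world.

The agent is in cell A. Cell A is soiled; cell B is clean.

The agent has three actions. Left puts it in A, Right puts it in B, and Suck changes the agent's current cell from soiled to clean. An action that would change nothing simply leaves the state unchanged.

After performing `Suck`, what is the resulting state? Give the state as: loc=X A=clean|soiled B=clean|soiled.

loc=A A=clean B=clean

start: loc=A A=soiled B=clean
1) do Suck; now loc=A A=clean B=clean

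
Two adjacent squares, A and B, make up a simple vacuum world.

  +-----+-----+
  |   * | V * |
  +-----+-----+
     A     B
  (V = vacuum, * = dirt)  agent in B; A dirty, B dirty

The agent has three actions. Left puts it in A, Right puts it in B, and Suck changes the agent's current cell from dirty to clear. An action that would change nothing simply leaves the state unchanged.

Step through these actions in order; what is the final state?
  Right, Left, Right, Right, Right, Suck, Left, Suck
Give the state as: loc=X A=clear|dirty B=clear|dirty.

loc=A A=clear B=clear

t=1 Right ⇒ loc=B A=dirty B=dirty
t=2 Left ⇒ loc=A A=dirty B=dirty
t=3 Right ⇒ loc=B A=dirty B=dirty
t=4 Right ⇒ loc=B A=dirty B=dirty
t=5 Right ⇒ loc=B A=dirty B=dirty
t=6 Suck ⇒ loc=B A=dirty B=clear
t=7 Left ⇒ loc=A A=dirty B=clear
t=8 Suck ⇒ loc=A A=clear B=clear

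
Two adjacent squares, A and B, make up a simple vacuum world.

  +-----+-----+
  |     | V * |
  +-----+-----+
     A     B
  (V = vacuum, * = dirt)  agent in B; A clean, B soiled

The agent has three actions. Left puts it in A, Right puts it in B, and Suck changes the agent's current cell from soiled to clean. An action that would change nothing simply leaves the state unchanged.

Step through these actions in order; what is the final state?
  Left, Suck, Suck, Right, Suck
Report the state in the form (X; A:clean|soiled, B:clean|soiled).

[1] after Left: (A; A:clean, B:soiled)
[2] after Suck: (A; A:clean, B:soiled)
[3] after Suck: (A; A:clean, B:soiled)
[4] after Right: (B; A:clean, B:soiled)
[5] after Suck: (B; A:clean, B:clean)

(B; A:clean, B:clean)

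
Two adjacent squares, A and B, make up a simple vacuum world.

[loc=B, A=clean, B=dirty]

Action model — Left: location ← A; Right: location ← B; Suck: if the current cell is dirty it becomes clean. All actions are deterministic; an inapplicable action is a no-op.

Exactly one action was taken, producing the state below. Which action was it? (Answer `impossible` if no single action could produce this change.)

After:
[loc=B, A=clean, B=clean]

try  Left: (A; A:clean, B:dirty)
try Right: (B; A:clean, B:dirty)
try  Suck: (B; A:clean, B:clean)  ← match

Suck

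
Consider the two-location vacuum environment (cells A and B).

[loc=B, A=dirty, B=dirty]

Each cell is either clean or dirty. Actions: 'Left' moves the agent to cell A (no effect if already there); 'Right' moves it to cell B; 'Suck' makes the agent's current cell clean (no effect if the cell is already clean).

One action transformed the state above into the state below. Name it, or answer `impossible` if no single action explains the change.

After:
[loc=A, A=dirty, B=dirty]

try  Left: in A — A dirty, B dirty  ← match
try Right: in B — A dirty, B dirty
try  Suck: in B — A dirty, B clean

Left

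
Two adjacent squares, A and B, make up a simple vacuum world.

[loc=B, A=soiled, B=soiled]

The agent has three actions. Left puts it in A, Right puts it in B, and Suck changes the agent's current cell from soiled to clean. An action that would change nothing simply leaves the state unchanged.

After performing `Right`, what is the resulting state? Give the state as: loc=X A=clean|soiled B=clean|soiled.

start: loc=B A=soiled B=soiled
1. Right → loc=B A=soiled B=soiled

loc=B A=soiled B=soiled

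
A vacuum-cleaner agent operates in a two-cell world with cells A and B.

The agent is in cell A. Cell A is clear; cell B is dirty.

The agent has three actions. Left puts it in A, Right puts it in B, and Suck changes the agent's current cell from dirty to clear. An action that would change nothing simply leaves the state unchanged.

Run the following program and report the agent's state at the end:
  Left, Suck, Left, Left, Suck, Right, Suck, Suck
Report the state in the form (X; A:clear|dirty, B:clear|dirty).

(B; A:clear, B:clear)

1) do Left; now (A; A:clear, B:dirty)
2) do Suck; now (A; A:clear, B:dirty)
3) do Left; now (A; A:clear, B:dirty)
4) do Left; now (A; A:clear, B:dirty)
5) do Suck; now (A; A:clear, B:dirty)
6) do Right; now (B; A:clear, B:dirty)
7) do Suck; now (B; A:clear, B:clear)
8) do Suck; now (B; A:clear, B:clear)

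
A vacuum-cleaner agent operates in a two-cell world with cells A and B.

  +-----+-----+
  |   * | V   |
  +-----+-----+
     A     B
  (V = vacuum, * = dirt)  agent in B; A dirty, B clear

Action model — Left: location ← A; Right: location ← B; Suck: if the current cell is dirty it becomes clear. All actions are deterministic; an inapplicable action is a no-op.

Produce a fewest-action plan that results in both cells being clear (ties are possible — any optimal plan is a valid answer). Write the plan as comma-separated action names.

Left, Suck

Left (#1): <A|dirty|clear>
Suck (#2): <A|clear|clear>
min 2: go A then Suck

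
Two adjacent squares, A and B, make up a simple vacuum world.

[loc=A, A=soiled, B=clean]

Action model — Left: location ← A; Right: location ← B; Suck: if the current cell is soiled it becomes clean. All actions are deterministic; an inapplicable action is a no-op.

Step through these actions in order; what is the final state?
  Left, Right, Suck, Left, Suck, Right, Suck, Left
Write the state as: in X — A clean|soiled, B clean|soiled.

t=1 Left ⇒ in A — A soiled, B clean
t=2 Right ⇒ in B — A soiled, B clean
t=3 Suck ⇒ in B — A soiled, B clean
t=4 Left ⇒ in A — A soiled, B clean
t=5 Suck ⇒ in A — A clean, B clean
t=6 Right ⇒ in B — A clean, B clean
t=7 Suck ⇒ in B — A clean, B clean
t=8 Left ⇒ in A — A clean, B clean

in A — A clean, B clean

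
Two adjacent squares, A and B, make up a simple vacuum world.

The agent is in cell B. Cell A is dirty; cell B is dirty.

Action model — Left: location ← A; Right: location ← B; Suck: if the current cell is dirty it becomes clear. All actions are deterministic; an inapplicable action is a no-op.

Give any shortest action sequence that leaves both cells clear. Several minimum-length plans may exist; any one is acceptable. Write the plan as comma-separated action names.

1) do Suck; now <B|dirty|clear>
2) do Left; now <A|dirty|clear>
3) do Suck; now <A|clear|clear>
min 3: Suck B + move + Suck A

Suck, Left, Suck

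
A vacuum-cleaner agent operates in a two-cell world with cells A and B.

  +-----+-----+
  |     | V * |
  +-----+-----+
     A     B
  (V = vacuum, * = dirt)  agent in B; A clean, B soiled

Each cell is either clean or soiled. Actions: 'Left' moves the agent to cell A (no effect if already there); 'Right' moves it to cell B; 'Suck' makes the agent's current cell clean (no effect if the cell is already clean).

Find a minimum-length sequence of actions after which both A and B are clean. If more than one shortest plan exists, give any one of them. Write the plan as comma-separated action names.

Suck (#1): <B|clean|clean>
min 1: B is soiled, one Suck

Suck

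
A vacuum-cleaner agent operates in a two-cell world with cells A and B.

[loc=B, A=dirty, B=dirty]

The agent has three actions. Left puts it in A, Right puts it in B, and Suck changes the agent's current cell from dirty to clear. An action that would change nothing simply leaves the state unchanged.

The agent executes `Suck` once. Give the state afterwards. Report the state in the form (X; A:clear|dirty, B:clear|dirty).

(B; A:dirty, B:clear)

start: (B; A:dirty, B:dirty)
Suck (#1): (B; A:dirty, B:clear)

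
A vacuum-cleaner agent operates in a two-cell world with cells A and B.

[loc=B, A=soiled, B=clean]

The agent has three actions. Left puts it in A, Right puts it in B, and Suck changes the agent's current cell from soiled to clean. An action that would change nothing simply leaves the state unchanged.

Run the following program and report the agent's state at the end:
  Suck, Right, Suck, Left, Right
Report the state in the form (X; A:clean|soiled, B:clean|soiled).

step 1/5 (Suck): (B; A:soiled, B:clean)
step 2/5 (Right): (B; A:soiled, B:clean)
step 3/5 (Suck): (B; A:soiled, B:clean)
step 4/5 (Left): (A; A:soiled, B:clean)
step 5/5 (Right): (B; A:soiled, B:clean)

(B; A:soiled, B:clean)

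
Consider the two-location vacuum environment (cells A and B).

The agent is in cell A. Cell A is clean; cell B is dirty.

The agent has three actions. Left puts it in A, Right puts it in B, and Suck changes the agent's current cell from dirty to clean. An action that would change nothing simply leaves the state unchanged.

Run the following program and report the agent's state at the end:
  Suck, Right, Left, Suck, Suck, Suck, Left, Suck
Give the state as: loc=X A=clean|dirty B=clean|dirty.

1. Suck → loc=A A=clean B=dirty
2. Right → loc=B A=clean B=dirty
3. Left → loc=A A=clean B=dirty
4. Suck → loc=A A=clean B=dirty
5. Suck → loc=A A=clean B=dirty
6. Suck → loc=A A=clean B=dirty
7. Left → loc=A A=clean B=dirty
8. Suck → loc=A A=clean B=dirty

loc=A A=clean B=dirty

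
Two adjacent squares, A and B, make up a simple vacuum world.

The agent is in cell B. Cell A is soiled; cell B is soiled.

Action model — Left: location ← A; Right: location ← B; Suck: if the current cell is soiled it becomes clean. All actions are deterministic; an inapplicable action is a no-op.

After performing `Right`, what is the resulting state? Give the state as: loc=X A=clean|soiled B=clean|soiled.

start: loc=B A=soiled B=soiled
1) do Right; now loc=B A=soiled B=soiled

loc=B A=soiled B=soiled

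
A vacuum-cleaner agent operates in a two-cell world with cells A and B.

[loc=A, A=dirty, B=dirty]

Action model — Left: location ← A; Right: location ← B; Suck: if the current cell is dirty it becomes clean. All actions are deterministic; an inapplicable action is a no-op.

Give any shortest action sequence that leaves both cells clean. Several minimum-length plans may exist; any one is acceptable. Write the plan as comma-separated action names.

Suck, Right, Suck

1) do Suck; now (A; A:clean, B:dirty)
2) do Right; now (B; A:clean, B:dirty)
3) do Suck; now (B; A:clean, B:clean)
min 3: Suck A + move + Suck B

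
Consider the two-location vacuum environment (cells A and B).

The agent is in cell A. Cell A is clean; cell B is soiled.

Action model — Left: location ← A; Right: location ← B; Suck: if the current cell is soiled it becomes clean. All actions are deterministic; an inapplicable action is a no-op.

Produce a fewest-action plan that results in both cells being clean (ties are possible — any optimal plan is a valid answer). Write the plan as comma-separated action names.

Right, Suck

step 1/2 (Right): in B — A clean, B soiled
step 2/2 (Suck): in B — A clean, B clean
min 2: go B then Suck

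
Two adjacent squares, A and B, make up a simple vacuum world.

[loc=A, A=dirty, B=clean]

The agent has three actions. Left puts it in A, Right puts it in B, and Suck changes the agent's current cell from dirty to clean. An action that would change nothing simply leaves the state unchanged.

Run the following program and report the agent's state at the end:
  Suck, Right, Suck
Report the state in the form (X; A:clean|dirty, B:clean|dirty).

(B; A:clean, B:clean)

t=1 Suck ⇒ (A; A:clean, B:clean)
t=2 Right ⇒ (B; A:clean, B:clean)
t=3 Suck ⇒ (B; A:clean, B:clean)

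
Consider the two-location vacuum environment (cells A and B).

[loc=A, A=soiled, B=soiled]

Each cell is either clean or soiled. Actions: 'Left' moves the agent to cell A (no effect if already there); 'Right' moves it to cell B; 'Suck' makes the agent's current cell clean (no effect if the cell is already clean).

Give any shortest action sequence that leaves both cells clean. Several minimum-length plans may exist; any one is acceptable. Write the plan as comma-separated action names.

step 1/3 (Suck): (A; A:clean, B:soiled)
step 2/3 (Right): (B; A:clean, B:soiled)
step 3/3 (Suck): (B; A:clean, B:clean)
min 3: Suck A + move + Suck B

Suck, Right, Suck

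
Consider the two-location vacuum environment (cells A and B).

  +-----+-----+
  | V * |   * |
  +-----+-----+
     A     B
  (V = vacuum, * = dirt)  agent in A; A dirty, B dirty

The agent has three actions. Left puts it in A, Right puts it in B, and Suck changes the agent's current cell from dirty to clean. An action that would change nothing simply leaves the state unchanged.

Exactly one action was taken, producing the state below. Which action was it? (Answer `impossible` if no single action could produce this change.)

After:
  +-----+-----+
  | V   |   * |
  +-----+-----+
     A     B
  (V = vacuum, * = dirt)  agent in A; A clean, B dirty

try  Left: <A|dirty|dirty>
try Right: <B|dirty|dirty>
try  Suck: <A|clean|dirty>  ← match

Suck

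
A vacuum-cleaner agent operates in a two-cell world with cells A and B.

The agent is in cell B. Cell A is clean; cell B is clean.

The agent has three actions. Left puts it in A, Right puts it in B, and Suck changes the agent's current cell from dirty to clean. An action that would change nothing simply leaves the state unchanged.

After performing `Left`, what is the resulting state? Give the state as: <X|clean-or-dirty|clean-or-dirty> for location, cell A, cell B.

<A|clean|clean>

start: <B|clean|clean>
step 1/1 (Left): <A|clean|clean>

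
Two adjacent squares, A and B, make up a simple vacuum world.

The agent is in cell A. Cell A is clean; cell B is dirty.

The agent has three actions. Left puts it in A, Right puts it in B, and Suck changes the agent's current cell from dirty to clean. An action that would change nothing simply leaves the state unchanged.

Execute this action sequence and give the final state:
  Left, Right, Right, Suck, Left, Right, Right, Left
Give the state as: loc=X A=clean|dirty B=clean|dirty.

loc=A A=clean B=clean

[1] after Left: loc=A A=clean B=dirty
[2] after Right: loc=B A=clean B=dirty
[3] after Right: loc=B A=clean B=dirty
[4] after Suck: loc=B A=clean B=clean
[5] after Left: loc=A A=clean B=clean
[6] after Right: loc=B A=clean B=clean
[7] after Right: loc=B A=clean B=clean
[8] after Left: loc=A A=clean B=clean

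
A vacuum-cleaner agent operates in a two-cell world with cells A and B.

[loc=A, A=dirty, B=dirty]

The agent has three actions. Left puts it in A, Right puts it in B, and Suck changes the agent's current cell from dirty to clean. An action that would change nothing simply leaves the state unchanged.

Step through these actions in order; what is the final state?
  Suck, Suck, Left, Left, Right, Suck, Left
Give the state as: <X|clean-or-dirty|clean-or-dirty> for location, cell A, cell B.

1) do Suck; now <A|clean|dirty>
2) do Suck; now <A|clean|dirty>
3) do Left; now <A|clean|dirty>
4) do Left; now <A|clean|dirty>
5) do Right; now <B|clean|dirty>
6) do Suck; now <B|clean|clean>
7) do Left; now <A|clean|clean>

<A|clean|clean>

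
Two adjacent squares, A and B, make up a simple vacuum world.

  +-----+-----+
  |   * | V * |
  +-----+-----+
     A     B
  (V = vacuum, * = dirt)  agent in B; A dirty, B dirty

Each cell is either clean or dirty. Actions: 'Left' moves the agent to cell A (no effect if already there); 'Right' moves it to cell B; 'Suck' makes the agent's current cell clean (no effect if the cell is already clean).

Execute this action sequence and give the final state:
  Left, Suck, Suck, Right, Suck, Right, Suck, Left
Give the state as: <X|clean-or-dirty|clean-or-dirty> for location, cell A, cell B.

[1] after Left: <A|dirty|dirty>
[2] after Suck: <A|clean|dirty>
[3] after Suck: <A|clean|dirty>
[4] after Right: <B|clean|dirty>
[5] after Suck: <B|clean|clean>
[6] after Right: <B|clean|clean>
[7] after Suck: <B|clean|clean>
[8] after Left: <A|clean|clean>

<A|clean|clean>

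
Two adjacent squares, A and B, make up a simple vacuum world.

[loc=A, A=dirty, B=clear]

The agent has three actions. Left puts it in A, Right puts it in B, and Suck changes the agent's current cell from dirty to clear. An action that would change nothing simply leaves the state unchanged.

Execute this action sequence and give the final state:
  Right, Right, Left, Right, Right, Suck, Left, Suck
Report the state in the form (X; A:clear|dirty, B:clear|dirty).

1) do Right; now (B; A:dirty, B:clear)
2) do Right; now (B; A:dirty, B:clear)
3) do Left; now (A; A:dirty, B:clear)
4) do Right; now (B; A:dirty, B:clear)
5) do Right; now (B; A:dirty, B:clear)
6) do Suck; now (B; A:dirty, B:clear)
7) do Left; now (A; A:dirty, B:clear)
8) do Suck; now (A; A:clear, B:clear)

(A; A:clear, B:clear)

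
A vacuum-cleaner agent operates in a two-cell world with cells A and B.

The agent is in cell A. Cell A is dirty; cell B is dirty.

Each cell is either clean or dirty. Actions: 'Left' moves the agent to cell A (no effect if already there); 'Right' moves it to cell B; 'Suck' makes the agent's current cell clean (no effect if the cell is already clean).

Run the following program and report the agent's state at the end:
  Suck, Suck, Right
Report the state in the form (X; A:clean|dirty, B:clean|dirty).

1) do Suck; now (A; A:clean, B:dirty)
2) do Suck; now (A; A:clean, B:dirty)
3) do Right; now (B; A:clean, B:dirty)

(B; A:clean, B:dirty)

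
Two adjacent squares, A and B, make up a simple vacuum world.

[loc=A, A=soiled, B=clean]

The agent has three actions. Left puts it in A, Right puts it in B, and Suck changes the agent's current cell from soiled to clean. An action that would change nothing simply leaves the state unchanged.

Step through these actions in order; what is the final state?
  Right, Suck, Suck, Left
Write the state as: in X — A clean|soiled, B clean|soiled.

in A — A soiled, B clean

Right (#1): in B — A soiled, B clean
Suck (#2): in B — A soiled, B clean
Suck (#3): in B — A soiled, B clean
Left (#4): in A — A soiled, B clean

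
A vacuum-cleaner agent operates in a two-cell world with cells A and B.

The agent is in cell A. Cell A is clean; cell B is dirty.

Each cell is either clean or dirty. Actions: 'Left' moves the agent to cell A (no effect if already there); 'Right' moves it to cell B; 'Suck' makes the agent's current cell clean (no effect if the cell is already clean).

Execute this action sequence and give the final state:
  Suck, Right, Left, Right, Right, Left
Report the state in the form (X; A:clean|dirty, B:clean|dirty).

(A; A:clean, B:dirty)

[1] after Suck: (A; A:clean, B:dirty)
[2] after Right: (B; A:clean, B:dirty)
[3] after Left: (A; A:clean, B:dirty)
[4] after Right: (B; A:clean, B:dirty)
[5] after Right: (B; A:clean, B:dirty)
[6] after Left: (A; A:clean, B:dirty)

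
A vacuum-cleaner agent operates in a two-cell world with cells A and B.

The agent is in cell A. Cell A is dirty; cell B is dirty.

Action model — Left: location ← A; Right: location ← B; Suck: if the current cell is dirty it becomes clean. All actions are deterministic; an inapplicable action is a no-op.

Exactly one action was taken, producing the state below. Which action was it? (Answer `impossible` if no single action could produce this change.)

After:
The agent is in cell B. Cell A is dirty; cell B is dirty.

try  Left: <A|dirty|dirty>
try Right: <B|dirty|dirty>  ← match
try  Suck: <A|clean|dirty>

Right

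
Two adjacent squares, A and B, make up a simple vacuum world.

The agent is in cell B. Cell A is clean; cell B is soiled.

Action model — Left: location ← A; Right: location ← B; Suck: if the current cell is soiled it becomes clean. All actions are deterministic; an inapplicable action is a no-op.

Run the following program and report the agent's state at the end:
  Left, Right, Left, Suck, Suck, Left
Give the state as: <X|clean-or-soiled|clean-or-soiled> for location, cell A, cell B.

<A|clean|soiled>

t=1 Left ⇒ <A|clean|soiled>
t=2 Right ⇒ <B|clean|soiled>
t=3 Left ⇒ <A|clean|soiled>
t=4 Suck ⇒ <A|clean|soiled>
t=5 Suck ⇒ <A|clean|soiled>
t=6 Left ⇒ <A|clean|soiled>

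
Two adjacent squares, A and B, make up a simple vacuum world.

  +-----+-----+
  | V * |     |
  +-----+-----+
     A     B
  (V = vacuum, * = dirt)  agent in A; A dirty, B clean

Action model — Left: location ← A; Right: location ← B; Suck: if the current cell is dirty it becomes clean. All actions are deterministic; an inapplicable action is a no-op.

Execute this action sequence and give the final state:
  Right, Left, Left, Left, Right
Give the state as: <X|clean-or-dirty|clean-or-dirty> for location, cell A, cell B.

[1] after Right: <B|dirty|clean>
[2] after Left: <A|dirty|clean>
[3] after Left: <A|dirty|clean>
[4] after Left: <A|dirty|clean>
[5] after Right: <B|dirty|clean>

<B|dirty|clean>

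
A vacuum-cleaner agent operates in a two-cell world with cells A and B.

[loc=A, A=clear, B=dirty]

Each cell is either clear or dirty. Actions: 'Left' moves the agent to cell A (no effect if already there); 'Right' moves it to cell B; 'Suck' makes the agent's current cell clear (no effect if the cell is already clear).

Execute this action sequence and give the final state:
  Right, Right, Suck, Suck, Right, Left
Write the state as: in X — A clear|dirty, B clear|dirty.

[1] after Right: in B — A clear, B dirty
[2] after Right: in B — A clear, B dirty
[3] after Suck: in B — A clear, B clear
[4] after Suck: in B — A clear, B clear
[5] after Right: in B — A clear, B clear
[6] after Left: in A — A clear, B clear

in A — A clear, B clear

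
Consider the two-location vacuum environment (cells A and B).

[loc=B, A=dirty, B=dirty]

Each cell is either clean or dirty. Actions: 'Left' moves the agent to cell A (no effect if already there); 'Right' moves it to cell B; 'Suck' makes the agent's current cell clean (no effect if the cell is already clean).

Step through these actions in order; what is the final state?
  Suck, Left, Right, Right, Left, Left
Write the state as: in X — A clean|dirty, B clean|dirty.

1. Suck → in B — A dirty, B clean
2. Left → in A — A dirty, B clean
3. Right → in B — A dirty, B clean
4. Right → in B — A dirty, B clean
5. Left → in A — A dirty, B clean
6. Left → in A — A dirty, B clean

in A — A dirty, B clean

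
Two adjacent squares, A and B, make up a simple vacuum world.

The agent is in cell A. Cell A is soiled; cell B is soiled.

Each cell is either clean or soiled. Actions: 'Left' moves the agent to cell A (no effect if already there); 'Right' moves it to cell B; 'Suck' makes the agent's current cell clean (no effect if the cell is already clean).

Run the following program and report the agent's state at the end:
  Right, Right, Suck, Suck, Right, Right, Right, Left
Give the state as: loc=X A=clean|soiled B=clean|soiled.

1) do Right; now loc=B A=soiled B=soiled
2) do Right; now loc=B A=soiled B=soiled
3) do Suck; now loc=B A=soiled B=clean
4) do Suck; now loc=B A=soiled B=clean
5) do Right; now loc=B A=soiled B=clean
6) do Right; now loc=B A=soiled B=clean
7) do Right; now loc=B A=soiled B=clean
8) do Left; now loc=A A=soiled B=clean

loc=A A=soiled B=clean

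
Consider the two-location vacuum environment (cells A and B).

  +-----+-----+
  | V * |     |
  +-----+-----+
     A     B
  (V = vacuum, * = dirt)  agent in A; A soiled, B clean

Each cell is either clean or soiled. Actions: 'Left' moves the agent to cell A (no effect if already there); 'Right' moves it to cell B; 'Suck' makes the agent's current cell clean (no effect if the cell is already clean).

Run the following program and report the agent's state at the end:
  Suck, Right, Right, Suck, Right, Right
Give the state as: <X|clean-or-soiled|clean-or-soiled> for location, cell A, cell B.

t=1 Suck ⇒ <A|clean|clean>
t=2 Right ⇒ <B|clean|clean>
t=3 Right ⇒ <B|clean|clean>
t=4 Suck ⇒ <B|clean|clean>
t=5 Right ⇒ <B|clean|clean>
t=6 Right ⇒ <B|clean|clean>

<B|clean|clean>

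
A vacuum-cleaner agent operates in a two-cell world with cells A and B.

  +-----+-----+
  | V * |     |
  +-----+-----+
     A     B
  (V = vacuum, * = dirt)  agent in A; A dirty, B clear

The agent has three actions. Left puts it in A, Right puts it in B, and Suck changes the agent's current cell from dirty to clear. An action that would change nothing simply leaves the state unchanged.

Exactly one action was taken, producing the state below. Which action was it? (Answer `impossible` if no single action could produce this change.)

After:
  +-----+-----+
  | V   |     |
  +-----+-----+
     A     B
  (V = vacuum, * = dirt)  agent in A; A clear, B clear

Suck

try  Left: (A; A:dirty, B:clear)
try Right: (B; A:dirty, B:clear)
try  Suck: (A; A:clear, B:clear)  ← match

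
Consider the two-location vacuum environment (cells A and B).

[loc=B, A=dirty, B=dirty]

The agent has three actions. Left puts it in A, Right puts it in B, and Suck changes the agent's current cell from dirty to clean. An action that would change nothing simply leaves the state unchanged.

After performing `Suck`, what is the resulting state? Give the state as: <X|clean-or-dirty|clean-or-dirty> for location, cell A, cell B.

start: <B|dirty|dirty>
t=1 Suck ⇒ <B|dirty|clean>

<B|dirty|clean>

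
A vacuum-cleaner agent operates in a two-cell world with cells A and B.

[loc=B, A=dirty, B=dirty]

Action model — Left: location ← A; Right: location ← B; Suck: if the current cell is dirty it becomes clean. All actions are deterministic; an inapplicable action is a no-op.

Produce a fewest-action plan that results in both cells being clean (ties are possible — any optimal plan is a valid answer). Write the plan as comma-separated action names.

Suck, Left, Suck

1. Suck → <B|dirty|clean>
2. Left → <A|dirty|clean>
3. Suck → <A|clean|clean>
min 3: Suck B + move + Suck A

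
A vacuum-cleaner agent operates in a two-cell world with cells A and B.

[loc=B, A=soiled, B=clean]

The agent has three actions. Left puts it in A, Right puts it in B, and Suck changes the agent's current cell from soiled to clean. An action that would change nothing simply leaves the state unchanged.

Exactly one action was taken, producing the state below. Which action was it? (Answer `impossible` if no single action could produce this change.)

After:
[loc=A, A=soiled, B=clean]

Left

try  Left: loc=A A=soiled B=clean  ← match
try Right: loc=B A=soiled B=clean
try  Suck: loc=B A=soiled B=clean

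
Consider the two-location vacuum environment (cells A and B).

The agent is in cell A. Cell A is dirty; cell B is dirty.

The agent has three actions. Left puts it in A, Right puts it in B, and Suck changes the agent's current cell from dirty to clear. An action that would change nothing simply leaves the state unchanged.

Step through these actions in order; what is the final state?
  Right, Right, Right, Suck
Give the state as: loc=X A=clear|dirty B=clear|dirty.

loc=B A=dirty B=clear

Right (#1): loc=B A=dirty B=dirty
Right (#2): loc=B A=dirty B=dirty
Right (#3): loc=B A=dirty B=dirty
Suck (#4): loc=B A=dirty B=clear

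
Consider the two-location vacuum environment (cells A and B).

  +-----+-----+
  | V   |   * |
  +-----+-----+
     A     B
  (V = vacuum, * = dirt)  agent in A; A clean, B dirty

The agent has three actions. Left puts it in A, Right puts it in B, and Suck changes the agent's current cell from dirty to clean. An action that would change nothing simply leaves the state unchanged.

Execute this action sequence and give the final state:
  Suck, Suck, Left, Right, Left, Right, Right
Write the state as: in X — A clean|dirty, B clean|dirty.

[1] after Suck: in A — A clean, B dirty
[2] after Suck: in A — A clean, B dirty
[3] after Left: in A — A clean, B dirty
[4] after Right: in B — A clean, B dirty
[5] after Left: in A — A clean, B dirty
[6] after Right: in B — A clean, B dirty
[7] after Right: in B — A clean, B dirty

in B — A clean, B dirty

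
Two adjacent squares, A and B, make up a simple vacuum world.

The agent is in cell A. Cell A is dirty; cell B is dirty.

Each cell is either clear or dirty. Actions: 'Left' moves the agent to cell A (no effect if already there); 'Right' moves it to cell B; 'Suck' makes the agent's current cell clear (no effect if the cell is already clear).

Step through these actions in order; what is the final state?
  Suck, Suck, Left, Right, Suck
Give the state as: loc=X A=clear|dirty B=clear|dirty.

loc=B A=clear B=clear

t=1 Suck ⇒ loc=A A=clear B=dirty
t=2 Suck ⇒ loc=A A=clear B=dirty
t=3 Left ⇒ loc=A A=clear B=dirty
t=4 Right ⇒ loc=B A=clear B=dirty
t=5 Suck ⇒ loc=B A=clear B=clear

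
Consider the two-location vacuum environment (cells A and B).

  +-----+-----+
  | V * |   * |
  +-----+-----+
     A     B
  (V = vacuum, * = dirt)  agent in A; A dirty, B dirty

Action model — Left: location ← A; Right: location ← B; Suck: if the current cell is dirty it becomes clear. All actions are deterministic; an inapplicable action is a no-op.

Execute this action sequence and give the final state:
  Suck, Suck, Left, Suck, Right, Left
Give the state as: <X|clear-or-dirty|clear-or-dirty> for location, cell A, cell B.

<A|clear|dirty>

[1] after Suck: <A|clear|dirty>
[2] after Suck: <A|clear|dirty>
[3] after Left: <A|clear|dirty>
[4] after Suck: <A|clear|dirty>
[5] after Right: <B|clear|dirty>
[6] after Left: <A|clear|dirty>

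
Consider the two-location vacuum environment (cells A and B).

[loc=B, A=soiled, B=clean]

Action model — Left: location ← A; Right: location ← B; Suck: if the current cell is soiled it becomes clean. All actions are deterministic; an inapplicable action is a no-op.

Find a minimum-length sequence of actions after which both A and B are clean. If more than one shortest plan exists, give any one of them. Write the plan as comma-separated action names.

[1] after Left: in A — A soiled, B clean
[2] after Suck: in A — A clean, B clean
min 2: go A then Suck

Left, Suck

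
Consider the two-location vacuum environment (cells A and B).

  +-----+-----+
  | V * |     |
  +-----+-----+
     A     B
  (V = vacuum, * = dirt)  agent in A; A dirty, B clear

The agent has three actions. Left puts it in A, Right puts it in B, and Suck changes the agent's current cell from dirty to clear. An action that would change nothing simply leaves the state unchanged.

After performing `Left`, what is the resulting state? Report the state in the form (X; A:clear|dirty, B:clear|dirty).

start: (A; A:dirty, B:clear)
step 1/1 (Left): (A; A:dirty, B:clear)

(A; A:dirty, B:clear)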